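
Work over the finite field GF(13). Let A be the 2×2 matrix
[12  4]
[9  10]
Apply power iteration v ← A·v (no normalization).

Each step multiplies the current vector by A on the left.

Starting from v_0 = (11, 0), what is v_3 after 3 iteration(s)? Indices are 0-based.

v_0 = (11, 0).
v_1 = A·v_0 = (2, 8).
v_2 = A·v_1 = (4, 7).
v_3 = A·v_2 = (11, 2).

v_3 = (11, 2)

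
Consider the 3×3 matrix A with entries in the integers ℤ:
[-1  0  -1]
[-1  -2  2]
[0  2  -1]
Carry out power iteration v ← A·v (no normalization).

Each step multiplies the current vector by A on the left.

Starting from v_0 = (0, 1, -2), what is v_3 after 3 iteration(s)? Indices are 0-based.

v_3 = (22, -62, 52)

v_0 = (0, 1, -2).
v_1 = A·v_0 = (2, -6, 4).
v_2 = A·v_1 = (-6, 18, -16).
v_3 = A·v_2 = (22, -62, 52).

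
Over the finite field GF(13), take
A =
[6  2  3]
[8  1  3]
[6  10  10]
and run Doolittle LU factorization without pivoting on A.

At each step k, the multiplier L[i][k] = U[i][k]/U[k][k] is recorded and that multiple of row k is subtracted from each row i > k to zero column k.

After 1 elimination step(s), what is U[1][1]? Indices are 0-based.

Step 1: pivot at (0,0) is 6.
  row1 ← row1 − (10)·row0  ⇒  L[1][0]=10, U row1=(0, 7, 12)
  row2 ← row2 − (1)·row0  ⇒  L[2][0]=1, U row2=(0, 8, 7)

U[1][1] = 7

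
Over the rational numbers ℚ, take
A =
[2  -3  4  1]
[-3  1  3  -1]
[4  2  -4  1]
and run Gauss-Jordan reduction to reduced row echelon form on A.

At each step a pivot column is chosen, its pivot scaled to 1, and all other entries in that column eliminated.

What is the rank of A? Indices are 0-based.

rank = 3

[1] R0 /= 2  ⇒  (1, -3/2, 2, 1/2)
     R1 -= -3·R0  ⇒  (0, -7/2, 9, 1/2)
     R2 -= 4·R0  ⇒  (0, 8, -12, -1)
[2] R1 /= -7/2  ⇒  (0, 1, -18/7, -1/7)
     R0 -= -3/2·R1  ⇒  (1, 0, -13/7, 2/7)
     R2 -= 8·R1  ⇒  (0, 0, 60/7, 1/7)
[3] R2 /= 60/7  ⇒  (0, 0, 1, 1/60)
     R0 -= -13/7·R2  ⇒  (1, 0, 0, 19/60)
     R1 -= -18/7·R2  ⇒  (0, 1, 0, -1/10)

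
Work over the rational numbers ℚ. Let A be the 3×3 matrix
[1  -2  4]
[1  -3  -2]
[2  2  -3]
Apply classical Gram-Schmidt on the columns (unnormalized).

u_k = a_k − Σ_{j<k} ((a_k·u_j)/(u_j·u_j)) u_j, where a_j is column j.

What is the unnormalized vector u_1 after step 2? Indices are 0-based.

u_1 = (-11/6, -17/6, 7/3)

Step 1: u_0 = a_0 = (1, 1, 2).
Step 2: u_1 = a_1 − (-1/6)·u_0 = (-11/6, -17/6, 7/3).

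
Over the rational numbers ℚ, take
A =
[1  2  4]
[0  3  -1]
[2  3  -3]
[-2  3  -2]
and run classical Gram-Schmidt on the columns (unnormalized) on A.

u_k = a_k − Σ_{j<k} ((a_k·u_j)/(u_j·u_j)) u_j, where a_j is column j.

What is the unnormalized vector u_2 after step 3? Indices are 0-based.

Step 1: u_0 = a_0 = (1, 0, 2, -2).
Step 2: u_1 = a_1 − (2/9)·u_0 = (16/9, 3, 23/9, 31/9).
Step 3: u_2 = a_2 − (2/9)·u_0 − (-94/275)·u_1 = (1206/275, 7/275, -707/275, -104/275).

u_2 = (1206/275, 7/275, -707/275, -104/275)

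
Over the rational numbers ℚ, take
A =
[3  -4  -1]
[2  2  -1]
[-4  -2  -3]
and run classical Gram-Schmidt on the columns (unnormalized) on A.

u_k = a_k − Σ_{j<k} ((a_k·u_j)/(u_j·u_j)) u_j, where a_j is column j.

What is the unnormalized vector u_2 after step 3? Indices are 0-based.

Step 1: u_0 = a_0 = (3, 2, -4).
Step 2: u_1 = a_1 − (0)·u_0 = (-4, 2, -2).
Step 3: u_2 = a_2 − (7/29)·u_0 − (1/3)·u_1 = (-34/87, -187/87, -119/87).

u_2 = (-34/87, -187/87, -119/87)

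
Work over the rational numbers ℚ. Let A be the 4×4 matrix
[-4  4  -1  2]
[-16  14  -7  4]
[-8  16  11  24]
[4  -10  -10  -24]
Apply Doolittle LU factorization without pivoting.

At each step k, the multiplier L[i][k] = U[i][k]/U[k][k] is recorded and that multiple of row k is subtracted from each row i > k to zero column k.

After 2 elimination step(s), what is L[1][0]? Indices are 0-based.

[col 0] pivot -4
  R1 -= 4*R0 → (0, -2, -3, -4)  (L[1][0] := 4)
  R2 -= 2*R0 → (0, 8, 13, 20)  (L[2][0] := 2)
  R3 -= -1*R0 → (0, -6, -11, -22)  (L[3][0] := -1)
[col 1] pivot -2
  R2 -= -4*R1 → (0, 0, 1, 4)  (L[2][1] := -4)
  R3 -= 3*R1 → (0, 0, -2, -10)  (L[3][1] := 3)

L[1][0] = 4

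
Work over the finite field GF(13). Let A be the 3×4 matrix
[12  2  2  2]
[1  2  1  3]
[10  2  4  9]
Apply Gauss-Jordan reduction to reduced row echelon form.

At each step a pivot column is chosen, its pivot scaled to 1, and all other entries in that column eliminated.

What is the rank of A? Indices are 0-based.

pivot(0,0)=12: scale R0 → (1, 11, 11, 11)
  clear (1,0): R1 −= (1)R0 → (0, 4, 3, 5)
  clear (2,0): R2 −= (10)R0 → (0, 9, 11, 3)
pivot(1,1)=4: scale R1 → (0, 1, 4, 11)
  clear (0,1): R0 −= (11)R1 → (1, 0, 6, 7)
  clear (2,1): R2 −= (9)R1 → (0, 0, 1, 8)
pivot(2,2)=1: scale R2 → (0, 0, 1, 8)
  clear (0,2): R0 −= (6)R2 → (1, 0, 0, 11)
  clear (1,2): R1 −= (4)R2 → (0, 1, 0, 5)

rank = 3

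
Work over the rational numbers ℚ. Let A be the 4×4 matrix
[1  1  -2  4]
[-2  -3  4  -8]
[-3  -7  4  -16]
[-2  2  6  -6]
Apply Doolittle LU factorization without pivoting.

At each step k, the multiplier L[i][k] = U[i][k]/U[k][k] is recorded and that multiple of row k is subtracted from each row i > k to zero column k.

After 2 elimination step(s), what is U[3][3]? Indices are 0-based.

U[3][3] = 2

k=0: U[0][0]=1
  eliminate (1,0): mult=-2, new row 1: (0, -1, 0, 0); set L[1][0]=-2
  eliminate (2,0): mult=-3, new row 2: (0, -4, -2, -4); set L[2][0]=-3
  eliminate (3,0): mult=-2, new row 3: (0, 4, 2, 2); set L[3][0]=-2
k=1: U[1][1]=-1
  eliminate (2,1): mult=4, new row 2: (0, 0, -2, -4); set L[2][1]=4
  eliminate (3,1): mult=-4, new row 3: (0, 0, 2, 2); set L[3][1]=-4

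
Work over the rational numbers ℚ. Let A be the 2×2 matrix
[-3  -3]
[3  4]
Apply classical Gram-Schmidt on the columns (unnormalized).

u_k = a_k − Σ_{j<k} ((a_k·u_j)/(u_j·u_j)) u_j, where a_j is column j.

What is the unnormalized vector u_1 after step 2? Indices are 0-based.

Step 1: u_0 = a_0 = (-3, 3).
Step 2: u_1 = a_1 − (7/6)·u_0 = (1/2, 1/2).

u_1 = (1/2, 1/2)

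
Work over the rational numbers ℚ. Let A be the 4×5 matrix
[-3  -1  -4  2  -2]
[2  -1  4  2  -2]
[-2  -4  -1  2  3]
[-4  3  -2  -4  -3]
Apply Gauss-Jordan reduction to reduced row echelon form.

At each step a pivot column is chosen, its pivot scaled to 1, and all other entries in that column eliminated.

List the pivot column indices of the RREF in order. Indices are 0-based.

pivot columns: 0, 1, 2, 3

[1] R0 /= -3  ⇒  (1, 1/3, 4/3, -2/3, 2/3)
     R1 -= 2·R0  ⇒  (0, -5/3, 4/3, 10/3, -10/3)
     R2 -= -2·R0  ⇒  (0, -10/3, 5/3, 2/3, 13/3)
     R3 -= -4·R0  ⇒  (0, 13/3, 10/3, -20/3, -1/3)
[2] R1 /= -5/3  ⇒  (0, 1, -4/5, -2, 2)
     R0 -= 1/3·R1  ⇒  (1, 0, 8/5, 0, 0)
     R2 -= -10/3·R1  ⇒  (0, 0, -1, -6, 11)
     R3 -= 13/3·R1  ⇒  (0, 0, 34/5, 2, -9)
[3] R2 /= -1  ⇒  (0, 0, 1, 6, -11)
     R0 -= 8/5·R2  ⇒  (1, 0, 0, -48/5, 88/5)
     R1 -= -4/5·R2  ⇒  (0, 1, 0, 14/5, -34/5)
     R3 -= 34/5·R2  ⇒  (0, 0, 0, -194/5, 329/5)
[4] R3 /= -194/5  ⇒  (0, 0, 0, 1, -329/194)
     R0 -= -48/5·R3  ⇒  (1, 0, 0, 0, 128/97)
     R1 -= 14/5·R3  ⇒  (0, 1, 0, 0, -199/97)
     R2 -= 6·R3  ⇒  (0, 0, 1, 0, -80/97)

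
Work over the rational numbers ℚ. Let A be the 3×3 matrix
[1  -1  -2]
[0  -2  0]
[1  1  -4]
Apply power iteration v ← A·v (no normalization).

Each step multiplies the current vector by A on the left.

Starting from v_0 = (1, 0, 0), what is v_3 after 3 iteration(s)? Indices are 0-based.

v_0 = (1, 0, 0).
v_1 = A·v_0 = (1, 0, 1).
v_2 = A·v_1 = (-1, 0, -3).
v_3 = A·v_2 = (5, 0, 11).

v_3 = (5, 0, 11)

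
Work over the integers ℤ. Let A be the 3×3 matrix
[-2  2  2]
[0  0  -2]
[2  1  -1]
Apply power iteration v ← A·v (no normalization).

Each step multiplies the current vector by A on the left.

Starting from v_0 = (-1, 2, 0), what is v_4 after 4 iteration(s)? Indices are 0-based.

v_0 = (-1, 2, 0).
v_1 = A·v_0 = (6, 0, 0).
v_2 = A·v_1 = (-12, 0, 12).
v_3 = A·v_2 = (48, -24, -36).
v_4 = A·v_3 = (-216, 72, 108).

v_4 = (-216, 72, 108)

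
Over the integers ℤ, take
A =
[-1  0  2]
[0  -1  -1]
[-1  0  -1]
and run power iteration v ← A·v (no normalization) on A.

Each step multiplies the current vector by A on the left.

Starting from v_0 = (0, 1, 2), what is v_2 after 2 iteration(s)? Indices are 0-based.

v_0 = (0, 1, 2).
v_1 = A·v_0 = (4, -3, -2).
v_2 = A·v_1 = (-8, 5, -2).

v_2 = (-8, 5, -2)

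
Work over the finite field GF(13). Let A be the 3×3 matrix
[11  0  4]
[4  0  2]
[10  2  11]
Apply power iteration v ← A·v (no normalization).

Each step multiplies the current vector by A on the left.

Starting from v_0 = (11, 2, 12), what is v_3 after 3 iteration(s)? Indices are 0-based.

v_3 = (1, 0, 5)

v_0 = (11, 2, 12).
v_1 = A·v_0 = (0, 3, 12).
v_2 = A·v_1 = (9, 11, 8).
v_3 = A·v_2 = (1, 0, 5).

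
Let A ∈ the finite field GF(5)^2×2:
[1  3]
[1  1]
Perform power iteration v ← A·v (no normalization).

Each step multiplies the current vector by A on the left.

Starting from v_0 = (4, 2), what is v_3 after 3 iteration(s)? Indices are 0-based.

v_0 = (4, 2).
v_1 = A·v_0 = (0, 1).
v_2 = A·v_1 = (3, 1).
v_3 = A·v_2 = (1, 4).

v_3 = (1, 4)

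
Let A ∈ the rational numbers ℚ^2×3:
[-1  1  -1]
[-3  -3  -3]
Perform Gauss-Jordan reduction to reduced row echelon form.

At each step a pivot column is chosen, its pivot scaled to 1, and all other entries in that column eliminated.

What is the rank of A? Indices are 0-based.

rank = 2

pivot(0,0)=-1: scale R0 → (1, -1, 1)
  clear (1,0): R1 −= (-3)R0 → (0, -6, 0)
pivot(1,1)=-6: scale R1 → (0, 1, 0)
  clear (0,1): R0 −= (-1)R1 → (1, 0, 1)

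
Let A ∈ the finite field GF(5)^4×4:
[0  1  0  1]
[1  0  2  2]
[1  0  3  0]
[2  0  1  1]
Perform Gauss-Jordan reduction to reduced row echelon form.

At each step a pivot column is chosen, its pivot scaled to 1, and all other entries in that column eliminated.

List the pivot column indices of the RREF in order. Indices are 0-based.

step 1: exchange rows 0,1
step 1: normalize row 0 (÷1) = (1, 0, 2, 2)
  row 2: subtract 1×row0 = (0, 0, 1, 3)
  row 3: subtract 2×row0 = (0, 0, 2, 2)
step 2: normalize row 1 (÷1) = (0, 1, 0, 1)
step 3: normalize row 2 (÷1) = (0, 0, 1, 3)
  row 0: subtract 2×row2 = (1, 0, 0, 1)
  row 3: subtract 2×row2 = (0, 0, 0, 1)
step 4: normalize row 3 (÷1) = (0, 0, 0, 1)
  row 0: subtract 1×row3 = (1, 0, 0, 0)
  row 1: subtract 1×row3 = (0, 1, 0, 0)
  row 2: subtract 3×row3 = (0, 0, 1, 0)

pivot columns: 0, 1, 2, 3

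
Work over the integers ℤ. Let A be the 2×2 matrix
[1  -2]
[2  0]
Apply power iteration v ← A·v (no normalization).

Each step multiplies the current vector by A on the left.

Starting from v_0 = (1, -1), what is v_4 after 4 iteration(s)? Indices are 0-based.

v_4 = (-9, -26)

v_0 = (1, -1).
v_1 = A·v_0 = (3, 2).
v_2 = A·v_1 = (-1, 6).
v_3 = A·v_2 = (-13, -2).
v_4 = A·v_3 = (-9, -26).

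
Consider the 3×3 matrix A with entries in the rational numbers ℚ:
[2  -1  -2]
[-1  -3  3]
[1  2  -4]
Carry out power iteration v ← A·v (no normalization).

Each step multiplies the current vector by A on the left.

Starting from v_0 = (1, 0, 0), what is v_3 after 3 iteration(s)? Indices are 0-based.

v_3 = (10, -27, 27)

v_0 = (1, 0, 0).
v_1 = A·v_0 = (2, -1, 1).
v_2 = A·v_1 = (3, 4, -4).
v_3 = A·v_2 = (10, -27, 27).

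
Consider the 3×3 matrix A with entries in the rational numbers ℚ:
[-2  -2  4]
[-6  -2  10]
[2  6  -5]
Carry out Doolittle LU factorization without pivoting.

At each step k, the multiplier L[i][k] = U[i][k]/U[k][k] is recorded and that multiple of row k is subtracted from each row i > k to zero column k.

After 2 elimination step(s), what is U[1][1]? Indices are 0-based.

U[1][1] = 4

[col 0] pivot -2
  R1 -= 3*R0 → (0, 4, -2)  (L[1][0] := 3)
  R2 -= -1*R0 → (0, 4, -1)  (L[2][0] := -1)
[col 1] pivot 4
  R2 -= 1*R1 → (0, 0, 1)  (L[2][1] := 1)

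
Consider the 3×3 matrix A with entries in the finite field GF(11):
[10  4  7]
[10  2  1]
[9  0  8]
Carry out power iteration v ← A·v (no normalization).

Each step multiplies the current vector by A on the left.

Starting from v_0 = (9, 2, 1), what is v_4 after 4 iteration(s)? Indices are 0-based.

v_0 = (9, 2, 1).
v_1 = A·v_0 = (6, 7, 1).
v_2 = A·v_1 = (7, 9, 7).
v_3 = A·v_2 = (1, 7, 9).
v_4 = A·v_3 = (2, 0, 4).

v_4 = (2, 0, 4)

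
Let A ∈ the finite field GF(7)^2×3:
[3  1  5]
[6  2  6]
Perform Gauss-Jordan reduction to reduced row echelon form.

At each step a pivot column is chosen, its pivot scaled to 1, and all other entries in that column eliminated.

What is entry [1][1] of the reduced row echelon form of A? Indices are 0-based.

[1] R0 /= 3  ⇒  (1, 5, 4)
     R1 -= 6·R0  ⇒  (0, 0, 3)
column 1 empty below row 1
[2] R1 /= 3  ⇒  (0, 0, 1)
     R0 -= 4·R1  ⇒  (1, 5, 0)

M[1][1] = 0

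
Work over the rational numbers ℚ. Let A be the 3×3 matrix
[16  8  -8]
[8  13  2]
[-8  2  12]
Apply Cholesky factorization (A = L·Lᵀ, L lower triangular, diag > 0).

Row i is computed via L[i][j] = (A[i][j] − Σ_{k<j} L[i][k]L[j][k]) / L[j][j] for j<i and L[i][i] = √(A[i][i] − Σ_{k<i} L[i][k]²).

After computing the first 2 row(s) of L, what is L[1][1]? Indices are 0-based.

Step 1: L[0][0] = √(16) = 4.
  L[1][0] = (8) / L[0][0] = 2.
Step 2: L[1][1] = √(9) = 3.

L[1][1] = 3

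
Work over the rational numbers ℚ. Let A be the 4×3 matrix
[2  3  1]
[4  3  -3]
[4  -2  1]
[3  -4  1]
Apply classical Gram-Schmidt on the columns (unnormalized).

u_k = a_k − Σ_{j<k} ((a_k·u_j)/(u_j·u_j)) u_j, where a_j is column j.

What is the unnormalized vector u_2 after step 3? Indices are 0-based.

u_2 = (1810/853, -1464/853, 583/853, -32/853)

Step 1: u_0 = a_0 = (2, 4, 4, 3).
Step 2: u_1 = a_1 − (-2/45)·u_0 = (139/45, 143/45, -82/45, -58/15).
Step 3: u_2 = a_2 − (-1/15)·u_0 − (-273/853)·u_1 = (1810/853, -1464/853, 583/853, -32/853).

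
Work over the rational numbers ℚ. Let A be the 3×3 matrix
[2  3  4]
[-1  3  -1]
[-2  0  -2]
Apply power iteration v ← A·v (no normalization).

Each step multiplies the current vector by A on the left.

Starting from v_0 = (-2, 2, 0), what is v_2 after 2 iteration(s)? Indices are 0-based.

v_2 = (44, 18, -12)

v_0 = (-2, 2, 0).
v_1 = A·v_0 = (2, 8, 4).
v_2 = A·v_1 = (44, 18, -12).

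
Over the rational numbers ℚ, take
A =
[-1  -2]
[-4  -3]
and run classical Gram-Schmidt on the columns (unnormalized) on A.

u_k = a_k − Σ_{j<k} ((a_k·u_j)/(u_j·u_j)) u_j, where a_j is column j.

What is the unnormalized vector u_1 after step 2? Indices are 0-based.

Step 1: u_0 = a_0 = (-1, -4).
Step 2: u_1 = a_1 − (14/17)·u_0 = (-20/17, 5/17).

u_1 = (-20/17, 5/17)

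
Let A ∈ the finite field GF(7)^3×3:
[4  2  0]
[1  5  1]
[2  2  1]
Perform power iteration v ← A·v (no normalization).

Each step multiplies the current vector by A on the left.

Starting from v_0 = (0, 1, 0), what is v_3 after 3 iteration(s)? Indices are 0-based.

v_3 = (4, 4, 5)

v_0 = (0, 1, 0).
v_1 = A·v_0 = (2, 5, 2).
v_2 = A·v_1 = (4, 1, 2).
v_3 = A·v_2 = (4, 4, 5).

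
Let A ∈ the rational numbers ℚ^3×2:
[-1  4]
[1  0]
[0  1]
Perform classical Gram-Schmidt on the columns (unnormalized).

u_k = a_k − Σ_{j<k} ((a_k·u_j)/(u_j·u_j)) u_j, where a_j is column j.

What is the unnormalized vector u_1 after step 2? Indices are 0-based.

Step 1: u_0 = a_0 = (-1, 1, 0).
Step 2: u_1 = a_1 − (-2)·u_0 = (2, 2, 1).

u_1 = (2, 2, 1)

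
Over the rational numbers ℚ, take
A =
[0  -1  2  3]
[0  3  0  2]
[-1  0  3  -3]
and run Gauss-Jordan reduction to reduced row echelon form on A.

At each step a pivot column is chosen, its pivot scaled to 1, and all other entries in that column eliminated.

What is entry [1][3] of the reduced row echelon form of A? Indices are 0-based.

pivot(0,0): swap R0↔R2
pivot(0,0)=-1: scale R0 → (1, 0, -3, 3)
pivot(1,1)=3: scale R1 → (0, 1, 0, 2/3)
  clear (2,1): R2 −= (-1)R1 → (0, 0, 2, 11/3)
pivot(2,2)=2: scale R2 → (0, 0, 1, 11/6)
  clear (0,2): R0 −= (-3)R2 → (1, 0, 0, 17/2)

M[1][3] = 2/3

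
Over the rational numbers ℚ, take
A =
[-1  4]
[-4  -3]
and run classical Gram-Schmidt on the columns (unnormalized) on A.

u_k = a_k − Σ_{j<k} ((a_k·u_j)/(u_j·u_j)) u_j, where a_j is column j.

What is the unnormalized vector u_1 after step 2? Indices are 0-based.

u_1 = (76/17, -19/17)

Step 1: u_0 = a_0 = (-1, -4).
Step 2: u_1 = a_1 − (8/17)·u_0 = (76/17, -19/17).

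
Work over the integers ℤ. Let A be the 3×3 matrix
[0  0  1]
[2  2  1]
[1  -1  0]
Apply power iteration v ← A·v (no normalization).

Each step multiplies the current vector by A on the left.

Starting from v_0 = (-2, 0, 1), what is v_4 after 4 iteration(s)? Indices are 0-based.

v_4 = (4, -12, 16)

v_0 = (-2, 0, 1).
v_1 = A·v_0 = (1, -3, -2).
v_2 = A·v_1 = (-2, -6, 4).
v_3 = A·v_2 = (4, -12, 4).
v_4 = A·v_3 = (4, -12, 16).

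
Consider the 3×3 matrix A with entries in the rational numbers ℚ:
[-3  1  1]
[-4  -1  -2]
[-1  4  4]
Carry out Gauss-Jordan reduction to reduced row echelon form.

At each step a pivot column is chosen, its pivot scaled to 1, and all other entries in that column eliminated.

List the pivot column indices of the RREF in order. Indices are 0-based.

pivot columns: 0, 1, 2

step 1: normalize row 0 (÷-3) = (1, -1/3, -1/3)
  row 1: subtract -4×row0 = (0, -7/3, -10/3)
  row 2: subtract -1×row0 = (0, 11/3, 11/3)
step 2: normalize row 1 (÷-7/3) = (0, 1, 10/7)
  row 0: subtract -1/3×row1 = (1, 0, 1/7)
  row 2: subtract 11/3×row1 = (0, 0, -11/7)
step 3: normalize row 2 (÷-11/7) = (0, 0, 1)
  row 0: subtract 1/7×row2 = (1, 0, 0)
  row 1: subtract 10/7×row2 = (0, 1, 0)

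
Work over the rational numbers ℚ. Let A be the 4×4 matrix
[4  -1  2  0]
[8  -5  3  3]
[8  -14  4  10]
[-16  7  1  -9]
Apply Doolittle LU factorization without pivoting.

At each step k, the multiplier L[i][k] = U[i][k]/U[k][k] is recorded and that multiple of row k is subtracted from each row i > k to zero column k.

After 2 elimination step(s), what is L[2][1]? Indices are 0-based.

Step 1: pivot at (0,0) is 4.
  row1 ← row1 − (2)·row0  ⇒  L[1][0]=2, U row1=(0, -3, -1, 3)
  row2 ← row2 − (2)·row0  ⇒  L[2][0]=2, U row2=(0, -12, 0, 10)
  row3 ← row3 − (-4)·row0  ⇒  L[3][0]=-4, U row3=(0, 3, 9, -9)
Step 2: pivot at (1,1) is -3.
  row2 ← row2 − (4)·row1  ⇒  L[2][1]=4, U row2=(0, 0, 4, -2)
  row3 ← row3 − (-1)·row1  ⇒  L[3][1]=-1, U row3=(0, 0, 8, -6)

L[2][1] = 4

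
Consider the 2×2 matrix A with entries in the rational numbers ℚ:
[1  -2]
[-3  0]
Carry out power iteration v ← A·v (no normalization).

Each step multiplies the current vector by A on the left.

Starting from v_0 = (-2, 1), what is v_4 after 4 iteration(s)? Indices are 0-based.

v_0 = (-2, 1).
v_1 = A·v_0 = (-4, 6).
v_2 = A·v_1 = (-16, 12).
v_3 = A·v_2 = (-40, 48).
v_4 = A·v_3 = (-136, 120).

v_4 = (-136, 120)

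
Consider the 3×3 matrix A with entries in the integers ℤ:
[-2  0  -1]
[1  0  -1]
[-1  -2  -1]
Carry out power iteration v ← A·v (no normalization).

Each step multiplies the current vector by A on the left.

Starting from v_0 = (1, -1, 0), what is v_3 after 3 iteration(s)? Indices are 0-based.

v_3 = (-5, 4, 4)

v_0 = (1, -1, 0).
v_1 = A·v_0 = (-2, 1, 1).
v_2 = A·v_1 = (3, -3, -1).
v_3 = A·v_2 = (-5, 4, 4).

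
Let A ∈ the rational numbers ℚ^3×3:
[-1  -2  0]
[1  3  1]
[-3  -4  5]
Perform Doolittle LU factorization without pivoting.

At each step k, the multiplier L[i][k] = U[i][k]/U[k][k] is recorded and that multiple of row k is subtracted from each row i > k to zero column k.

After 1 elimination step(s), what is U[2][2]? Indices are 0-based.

[col 0] pivot -1
  R1 -= -1*R0 → (0, 1, 1)  (L[1][0] := -1)
  R2 -= 3*R0 → (0, 2, 5)  (L[2][0] := 3)

U[2][2] = 5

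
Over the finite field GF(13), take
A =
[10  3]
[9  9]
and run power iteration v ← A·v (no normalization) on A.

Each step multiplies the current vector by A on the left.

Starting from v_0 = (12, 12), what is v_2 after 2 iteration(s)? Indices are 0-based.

v_2 = (11, 7)

v_0 = (12, 12).
v_1 = A·v_0 = (0, 8).
v_2 = A·v_1 = (11, 7).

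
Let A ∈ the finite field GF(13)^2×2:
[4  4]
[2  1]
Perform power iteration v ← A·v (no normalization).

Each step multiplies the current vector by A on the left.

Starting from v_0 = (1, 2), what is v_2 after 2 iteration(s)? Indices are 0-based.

v_0 = (1, 2).
v_1 = A·v_0 = (12, 4).
v_2 = A·v_1 = (12, 2).

v_2 = (12, 2)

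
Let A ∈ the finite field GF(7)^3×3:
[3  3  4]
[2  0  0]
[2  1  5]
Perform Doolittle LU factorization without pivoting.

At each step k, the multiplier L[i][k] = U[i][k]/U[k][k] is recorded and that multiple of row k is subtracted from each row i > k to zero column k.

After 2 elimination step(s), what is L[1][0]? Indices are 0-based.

Step 1: pivot at (0,0) is 3.
  row1 ← row1 − (3)·row0  ⇒  L[1][0]=3, U row1=(0, 5, 2)
  row2 ← row2 − (3)·row0  ⇒  L[2][0]=3, U row2=(0, 6, 0)
Step 2: pivot at (1,1) is 5.
  row2 ← row2 − (4)·row1  ⇒  L[2][1]=4, U row2=(0, 0, 6)

L[1][0] = 3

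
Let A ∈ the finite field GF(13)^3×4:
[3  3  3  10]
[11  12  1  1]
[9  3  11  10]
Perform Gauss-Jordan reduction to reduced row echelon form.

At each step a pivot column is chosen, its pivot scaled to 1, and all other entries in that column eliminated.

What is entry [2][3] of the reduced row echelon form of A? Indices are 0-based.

[1] R0 /= 3  ⇒  (1, 1, 1, 12)
     R1 -= 11·R0  ⇒  (0, 1, 3, 12)
     R2 -= 9·R0  ⇒  (0, 7, 2, 6)
[2] R1 /= 1  ⇒  (0, 1, 3, 12)
     R0 -= 1·R1  ⇒  (1, 0, 11, 0)
     R2 -= 7·R1  ⇒  (0, 0, 7, 0)
[3] R2 /= 7  ⇒  (0, 0, 1, 0)
     R0 -= 11·R2  ⇒  (1, 0, 0, 0)
     R1 -= 3·R2  ⇒  (0, 1, 0, 12)

M[2][3] = 0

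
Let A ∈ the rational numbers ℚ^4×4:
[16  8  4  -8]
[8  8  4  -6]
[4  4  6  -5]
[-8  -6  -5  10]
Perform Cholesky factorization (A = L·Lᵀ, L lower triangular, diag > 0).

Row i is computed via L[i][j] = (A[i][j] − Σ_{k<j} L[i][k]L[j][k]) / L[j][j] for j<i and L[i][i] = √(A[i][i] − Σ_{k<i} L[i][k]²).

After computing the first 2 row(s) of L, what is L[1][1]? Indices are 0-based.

Step 1: L[0][0] = √(16) = 4.
  L[1][0] = (8) / L[0][0] = 2.
Step 2: L[1][1] = √(4) = 2.

L[1][1] = 2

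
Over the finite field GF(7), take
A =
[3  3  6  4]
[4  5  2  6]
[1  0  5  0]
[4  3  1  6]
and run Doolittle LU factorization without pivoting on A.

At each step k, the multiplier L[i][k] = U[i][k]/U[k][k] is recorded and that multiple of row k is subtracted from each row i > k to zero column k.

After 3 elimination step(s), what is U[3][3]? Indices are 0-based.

U[3][3] = 5

Step 1: pivot at (0,0) is 3.
  row1 ← row1 − (6)·row0  ⇒  L[1][0]=6, U row1=(0, 1, 1, 3)
  row2 ← row2 − (5)·row0  ⇒  L[2][0]=5, U row2=(0, 6, 3, 1)
  row3 ← row3 − (6)·row0  ⇒  L[3][0]=6, U row3=(0, 6, 0, 3)
Step 2: pivot at (1,1) is 1.
  row2 ← row2 − (6)·row1  ⇒  L[2][1]=6, U row2=(0, 0, 4, 4)
  row3 ← row3 − (6)·row1  ⇒  L[3][1]=6, U row3=(0, 0, 1, 6)
Step 3: pivot at (2,2) is 4.
  row3 ← row3 − (2)·row2  ⇒  L[3][2]=2, U row3=(0, 0, 0, 5)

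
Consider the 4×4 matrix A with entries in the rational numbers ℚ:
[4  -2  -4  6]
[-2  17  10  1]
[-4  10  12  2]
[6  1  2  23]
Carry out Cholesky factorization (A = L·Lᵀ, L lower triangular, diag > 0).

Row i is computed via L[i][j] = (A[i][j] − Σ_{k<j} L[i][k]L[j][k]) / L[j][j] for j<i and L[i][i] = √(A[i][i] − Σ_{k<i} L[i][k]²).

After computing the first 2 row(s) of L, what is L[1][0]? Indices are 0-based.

Step 1: L[0][0] = √(4) = 2.
  L[1][0] = (-2) / L[0][0] = -1.
Step 2: L[1][1] = √(16) = 4.

L[1][0] = -1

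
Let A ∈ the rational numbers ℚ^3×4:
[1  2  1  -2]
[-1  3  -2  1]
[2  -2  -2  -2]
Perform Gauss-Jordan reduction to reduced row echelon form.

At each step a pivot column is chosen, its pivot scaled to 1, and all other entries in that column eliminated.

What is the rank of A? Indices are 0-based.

rank = 3

[1] R0 /= 1  ⇒  (1, 2, 1, -2)
     R1 -= -1·R0  ⇒  (0, 5, -1, -1)
     R2 -= 2·R0  ⇒  (0, -6, -4, 2)
[2] R1 /= 5  ⇒  (0, 1, -1/5, -1/5)
     R0 -= 2·R1  ⇒  (1, 0, 7/5, -8/5)
     R2 -= -6·R1  ⇒  (0, 0, -26/5, 4/5)
[3] R2 /= -26/5  ⇒  (0, 0, 1, -2/13)
     R0 -= 7/5·R2  ⇒  (1, 0, 0, -18/13)
     R1 -= -1/5·R2  ⇒  (0, 1, 0, -3/13)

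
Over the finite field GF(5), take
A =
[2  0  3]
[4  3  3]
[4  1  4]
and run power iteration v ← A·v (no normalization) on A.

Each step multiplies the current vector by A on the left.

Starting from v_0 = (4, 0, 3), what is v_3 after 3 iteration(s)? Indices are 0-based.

v_3 = (1, 3, 4)

v_0 = (4, 0, 3).
v_1 = A·v_0 = (2, 0, 3).
v_2 = A·v_1 = (3, 2, 0).
v_3 = A·v_2 = (1, 3, 4).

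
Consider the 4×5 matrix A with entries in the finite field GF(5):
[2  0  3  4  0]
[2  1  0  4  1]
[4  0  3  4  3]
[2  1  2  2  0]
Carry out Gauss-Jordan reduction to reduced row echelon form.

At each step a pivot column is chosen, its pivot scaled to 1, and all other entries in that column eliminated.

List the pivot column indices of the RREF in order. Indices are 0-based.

pivot(0,0)=2: scale R0 → (1, 0, 4, 2, 0)
  clear (1,0): R1 −= (2)R0 → (0, 1, 2, 0, 1)
  clear (2,0): R2 −= (4)R0 → (0, 0, 2, 1, 3)
  clear (3,0): R3 −= (2)R0 → (0, 1, 4, 3, 0)
pivot(1,1)=1: scale R1 → (0, 1, 2, 0, 1)
  clear (3,1): R3 −= (1)R1 → (0, 0, 2, 3, 4)
pivot(2,2)=2: scale R2 → (0, 0, 1, 3, 4)
  clear (0,2): R0 −= (4)R2 → (1, 0, 0, 0, 4)
  clear (1,2): R1 −= (2)R2 → (0, 1, 0, 4, 3)
  clear (3,2): R3 −= (2)R2 → (0, 0, 0, 2, 1)
pivot(3,3)=2: scale R3 → (0, 0, 0, 1, 3)
  clear (1,3): R1 −= (4)R3 → (0, 1, 0, 0, 1)
  clear (2,3): R2 −= (3)R3 → (0, 0, 1, 0, 0)

pivot columns: 0, 1, 2, 3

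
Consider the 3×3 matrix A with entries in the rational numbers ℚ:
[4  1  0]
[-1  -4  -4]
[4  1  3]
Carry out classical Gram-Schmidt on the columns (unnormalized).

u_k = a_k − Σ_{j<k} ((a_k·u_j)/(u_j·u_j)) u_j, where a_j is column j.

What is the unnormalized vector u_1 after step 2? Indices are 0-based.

u_1 = (-5/11, -40/11, -5/11)

Step 1: u_0 = a_0 = (4, -1, 4).
Step 2: u_1 = a_1 − (4/11)·u_0 = (-5/11, -40/11, -5/11).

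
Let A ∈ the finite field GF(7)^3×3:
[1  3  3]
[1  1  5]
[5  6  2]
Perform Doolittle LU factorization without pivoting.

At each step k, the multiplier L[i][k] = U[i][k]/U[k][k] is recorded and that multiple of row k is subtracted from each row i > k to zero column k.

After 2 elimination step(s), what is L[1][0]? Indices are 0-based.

[col 0] pivot 1
  R1 -= 1*R0 → (0, 5, 2)  (L[1][0] := 1)
  R2 -= 5*R0 → (0, 5, 1)  (L[2][0] := 5)
[col 1] pivot 5
  R2 -= 1*R1 → (0, 0, 6)  (L[2][1] := 1)

L[1][0] = 1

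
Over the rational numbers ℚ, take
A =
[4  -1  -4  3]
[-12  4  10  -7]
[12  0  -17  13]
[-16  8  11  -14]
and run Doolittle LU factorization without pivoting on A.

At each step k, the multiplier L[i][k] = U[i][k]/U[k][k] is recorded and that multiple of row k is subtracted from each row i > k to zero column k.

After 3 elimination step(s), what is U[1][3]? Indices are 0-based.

Step 1: pivot at (0,0) is 4.
  row1 ← row1 − (-3)·row0  ⇒  L[1][0]=-3, U row1=(0, 1, -2, 2)
  row2 ← row2 − (3)·row0  ⇒  L[2][0]=3, U row2=(0, 3, -5, 4)
  row3 ← row3 − (-4)·row0  ⇒  L[3][0]=-4, U row3=(0, 4, -5, -2)
Step 2: pivot at (1,1) is 1.
  row2 ← row2 − (3)·row1  ⇒  L[2][1]=3, U row2=(0, 0, 1, -2)
  row3 ← row3 − (4)·row1  ⇒  L[3][1]=4, U row3=(0, 0, 3, -10)
Step 3: pivot at (2,2) is 1.
  row3 ← row3 − (3)·row2  ⇒  L[3][2]=3, U row3=(0, 0, 0, -4)

U[1][3] = 2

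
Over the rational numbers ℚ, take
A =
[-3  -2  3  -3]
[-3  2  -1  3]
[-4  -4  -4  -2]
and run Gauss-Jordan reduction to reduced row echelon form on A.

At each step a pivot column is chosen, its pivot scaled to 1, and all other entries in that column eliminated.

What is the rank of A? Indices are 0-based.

rank = 3

pivot(0,0)=-3: scale R0 → (1, 2/3, -1, 1)
  clear (1,0): R1 −= (-3)R0 → (0, 4, -4, 6)
  clear (2,0): R2 −= (-4)R0 → (0, -4/3, -8, 2)
pivot(1,1)=4: scale R1 → (0, 1, -1, 3/2)
  clear (0,1): R0 −= (2/3)R1 → (1, 0, -1/3, 0)
  clear (2,1): R2 −= (-4/3)R1 → (0, 0, -28/3, 4)
pivot(2,2)=-28/3: scale R2 → (0, 0, 1, -3/7)
  clear (0,2): R0 −= (-1/3)R2 → (1, 0, 0, -1/7)
  clear (1,2): R1 −= (-1)R2 → (0, 1, 0, 15/14)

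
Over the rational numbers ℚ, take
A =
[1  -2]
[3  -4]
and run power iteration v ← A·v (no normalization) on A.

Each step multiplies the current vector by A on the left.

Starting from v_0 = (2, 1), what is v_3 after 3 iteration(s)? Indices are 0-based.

v_0 = (2, 1).
v_1 = A·v_0 = (0, 2).
v_2 = A·v_1 = (-4, -8).
v_3 = A·v_2 = (12, 20).

v_3 = (12, 20)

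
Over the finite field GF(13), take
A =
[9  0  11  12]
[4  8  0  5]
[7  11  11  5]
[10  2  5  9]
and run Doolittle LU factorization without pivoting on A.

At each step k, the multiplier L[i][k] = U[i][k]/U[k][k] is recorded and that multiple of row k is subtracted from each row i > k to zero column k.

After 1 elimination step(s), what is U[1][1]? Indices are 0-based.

k=0: U[0][0]=9
  eliminate (1,0): mult=12, new row 1: (0, 8, 11, 4); set L[1][0]=12
  eliminate (2,0): mult=8, new row 2: (0, 11, 1, 0); set L[2][0]=8
  eliminate (3,0): mult=4, new row 3: (0, 2, 0, 0); set L[3][0]=4

U[1][1] = 8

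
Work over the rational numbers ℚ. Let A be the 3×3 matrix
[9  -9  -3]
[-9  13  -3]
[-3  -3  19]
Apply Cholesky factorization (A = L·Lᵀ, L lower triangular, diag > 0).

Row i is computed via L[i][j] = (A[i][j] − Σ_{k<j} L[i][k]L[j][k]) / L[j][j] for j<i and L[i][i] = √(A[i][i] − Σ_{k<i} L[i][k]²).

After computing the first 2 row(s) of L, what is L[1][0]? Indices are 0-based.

L[1][0] = -3

Step 1: L[0][0] = √(9) = 3.
  L[1][0] = (-9) / L[0][0] = -3.
Step 2: L[1][1] = √(4) = 2.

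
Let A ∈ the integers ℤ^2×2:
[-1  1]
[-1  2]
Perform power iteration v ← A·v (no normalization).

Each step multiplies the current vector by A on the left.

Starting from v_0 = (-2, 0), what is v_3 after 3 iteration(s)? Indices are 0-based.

v_0 = (-2, 0).
v_1 = A·v_0 = (2, 2).
v_2 = A·v_1 = (0, 2).
v_3 = A·v_2 = (2, 4).

v_3 = (2, 4)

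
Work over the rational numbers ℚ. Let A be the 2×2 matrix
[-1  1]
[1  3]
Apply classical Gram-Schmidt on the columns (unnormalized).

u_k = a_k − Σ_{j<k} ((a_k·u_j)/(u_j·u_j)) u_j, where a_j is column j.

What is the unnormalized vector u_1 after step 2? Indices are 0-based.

Step 1: u_0 = a_0 = (-1, 1).
Step 2: u_1 = a_1 − (1)·u_0 = (2, 2).

u_1 = (2, 2)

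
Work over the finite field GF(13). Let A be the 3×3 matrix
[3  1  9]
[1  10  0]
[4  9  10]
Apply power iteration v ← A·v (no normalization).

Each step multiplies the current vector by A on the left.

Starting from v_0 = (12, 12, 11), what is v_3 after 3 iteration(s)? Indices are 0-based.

v_0 = (12, 12, 11).
v_1 = A·v_0 = (4, 2, 6).
v_2 = A·v_1 = (3, 11, 3).
v_3 = A·v_2 = (8, 9, 11).

v_3 = (8, 9, 11)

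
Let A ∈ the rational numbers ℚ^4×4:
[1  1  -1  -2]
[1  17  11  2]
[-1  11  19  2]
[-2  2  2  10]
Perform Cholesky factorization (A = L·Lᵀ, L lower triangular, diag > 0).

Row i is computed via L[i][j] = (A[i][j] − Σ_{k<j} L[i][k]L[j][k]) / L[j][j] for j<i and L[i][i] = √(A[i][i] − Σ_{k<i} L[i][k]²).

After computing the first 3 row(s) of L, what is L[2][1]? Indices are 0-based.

L[2][1] = 3

Step 1: L[0][0] = √(1) = 1.
  L[1][0] = (1) / L[0][0] = 1.
Step 2: L[1][1] = √(16) = 4.
  L[2][0] = (-1) / L[0][0] = -1.
  L[2][1] = (12) / L[1][1] = 3.
Step 3: L[2][2] = √(9) = 3.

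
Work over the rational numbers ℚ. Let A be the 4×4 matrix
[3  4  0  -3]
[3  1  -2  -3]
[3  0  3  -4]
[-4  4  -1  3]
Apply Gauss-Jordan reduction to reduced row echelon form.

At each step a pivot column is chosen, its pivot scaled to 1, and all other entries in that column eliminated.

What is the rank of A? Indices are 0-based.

rank = 4

pivot(0,0)=3: scale R0 → (1, 4/3, 0, -1)
  clear (1,0): R1 −= (3)R0 → (0, -3, -2, 0)
  clear (2,0): R2 −= (3)R0 → (0, -4, 3, -1)
  clear (3,0): R3 −= (-4)R0 → (0, 28/3, -1, -1)
pivot(1,1)=-3: scale R1 → (0, 1, 2/3, 0)
  clear (0,1): R0 −= (4/3)R1 → (1, 0, -8/9, -1)
  clear (2,1): R2 −= (-4)R1 → (0, 0, 17/3, -1)
  clear (3,1): R3 −= (28/3)R1 → (0, 0, -65/9, -1)
pivot(2,2)=17/3: scale R2 → (0, 0, 1, -3/17)
  clear (0,2): R0 −= (-8/9)R2 → (1, 0, 0, -59/51)
  clear (1,2): R1 −= (2/3)R2 → (0, 1, 0, 2/17)
  clear (3,2): R3 −= (-65/9)R2 → (0, 0, 0, -116/51)
pivot(3,3)=-116/51: scale R3 → (0, 0, 0, 1)
  clear (0,3): R0 −= (-59/51)R3 → (1, 0, 0, 0)
  clear (1,3): R1 −= (2/17)R3 → (0, 1, 0, 0)
  clear (2,3): R2 −= (-3/17)R3 → (0, 0, 1, 0)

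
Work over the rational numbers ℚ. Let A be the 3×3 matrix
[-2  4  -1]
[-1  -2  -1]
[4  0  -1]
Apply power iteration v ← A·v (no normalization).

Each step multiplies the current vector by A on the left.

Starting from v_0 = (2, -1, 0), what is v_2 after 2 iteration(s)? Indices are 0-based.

v_0 = (2, -1, 0).
v_1 = A·v_0 = (-8, 0, 8).
v_2 = A·v_1 = (8, 0, -40).

v_2 = (8, 0, -40)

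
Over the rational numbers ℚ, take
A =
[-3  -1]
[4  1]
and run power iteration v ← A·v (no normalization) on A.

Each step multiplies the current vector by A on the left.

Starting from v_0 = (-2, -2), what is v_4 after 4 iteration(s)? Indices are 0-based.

v_4 = (-26, 46)

v_0 = (-2, -2).
v_1 = A·v_0 = (8, -10).
v_2 = A·v_1 = (-14, 22).
v_3 = A·v_2 = (20, -34).
v_4 = A·v_3 = (-26, 46).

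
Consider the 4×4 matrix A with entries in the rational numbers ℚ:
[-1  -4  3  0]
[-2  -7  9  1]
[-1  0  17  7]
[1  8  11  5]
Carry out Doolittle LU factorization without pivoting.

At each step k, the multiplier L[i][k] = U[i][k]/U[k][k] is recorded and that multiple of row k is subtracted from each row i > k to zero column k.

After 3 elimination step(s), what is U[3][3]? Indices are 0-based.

U[3][3] = -2

[col 0] pivot -1
  R1 -= 2*R0 → (0, 1, 3, 1)  (L[1][0] := 2)
  R2 -= 1*R0 → (0, 4, 14, 7)  (L[2][0] := 1)
  R3 -= -1*R0 → (0, 4, 14, 5)  (L[3][0] := -1)
[col 1] pivot 1
  R2 -= 4*R1 → (0, 0, 2, 3)  (L[2][1] := 4)
  R3 -= 4*R1 → (0, 0, 2, 1)  (L[3][1] := 4)
[col 2] pivot 2
  R3 -= 1*R2 → (0, 0, 0, -2)  (L[3][2] := 1)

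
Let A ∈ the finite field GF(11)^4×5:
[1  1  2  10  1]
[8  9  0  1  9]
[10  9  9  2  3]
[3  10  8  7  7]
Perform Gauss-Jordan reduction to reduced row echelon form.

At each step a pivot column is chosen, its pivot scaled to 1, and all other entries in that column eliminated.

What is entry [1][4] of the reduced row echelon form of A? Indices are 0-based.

M[1][4] = 6

[1] R0 /= 1  ⇒  (1, 1, 2, 10, 1)
     R1 -= 8·R0  ⇒  (0, 1, 6, 9, 1)
     R2 -= 10·R0  ⇒  (0, 10, 0, 1, 4)
     R3 -= 3·R0  ⇒  (0, 7, 2, 10, 4)
[2] R1 /= 1  ⇒  (0, 1, 6, 9, 1)
     R0 -= 1·R1  ⇒  (1, 0, 7, 1, 0)
     R2 -= 10·R1  ⇒  (0, 0, 6, 10, 5)
     R3 -= 7·R1  ⇒  (0, 0, 4, 2, 8)
[3] R2 /= 6  ⇒  (0, 0, 1, 9, 10)
     R0 -= 7·R2  ⇒  (1, 0, 0, 4, 7)
     R1 -= 6·R2  ⇒  (0, 1, 0, 10, 7)
     R3 -= 4·R2  ⇒  (0, 0, 0, 10, 1)
[4] R3 /= 10  ⇒  (0, 0, 0, 1, 10)
     R0 -= 4·R3  ⇒  (1, 0, 0, 0, 0)
     R1 -= 10·R3  ⇒  (0, 1, 0, 0, 6)
     R2 -= 9·R3  ⇒  (0, 0, 1, 0, 8)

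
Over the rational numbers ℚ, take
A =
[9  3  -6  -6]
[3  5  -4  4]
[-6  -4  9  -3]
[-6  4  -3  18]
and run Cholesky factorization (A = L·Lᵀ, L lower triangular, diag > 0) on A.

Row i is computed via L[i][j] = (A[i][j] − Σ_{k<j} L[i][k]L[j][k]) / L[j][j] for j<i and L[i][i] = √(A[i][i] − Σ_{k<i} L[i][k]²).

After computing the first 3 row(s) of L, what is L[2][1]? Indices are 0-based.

L[2][1] = -1

Step 1: L[0][0] = √(9) = 3.
  L[1][0] = (3) / L[0][0] = 1.
Step 2: L[1][1] = √(4) = 2.
  L[2][0] = (-6) / L[0][0] = -2.
  L[2][1] = (-2) / L[1][1] = -1.
Step 3: L[2][2] = √(4) = 2.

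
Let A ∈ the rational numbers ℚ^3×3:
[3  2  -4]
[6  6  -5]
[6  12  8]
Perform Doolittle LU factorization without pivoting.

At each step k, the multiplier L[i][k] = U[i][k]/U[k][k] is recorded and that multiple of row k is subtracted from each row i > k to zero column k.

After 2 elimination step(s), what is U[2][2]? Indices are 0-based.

Step 1: pivot at (0,0) is 3.
  row1 ← row1 − (2)·row0  ⇒  L[1][0]=2, U row1=(0, 2, 3)
  row2 ← row2 − (2)·row0  ⇒  L[2][0]=2, U row2=(0, 8, 16)
Step 2: pivot at (1,1) is 2.
  row2 ← row2 − (4)·row1  ⇒  L[2][1]=4, U row2=(0, 0, 4)

U[2][2] = 4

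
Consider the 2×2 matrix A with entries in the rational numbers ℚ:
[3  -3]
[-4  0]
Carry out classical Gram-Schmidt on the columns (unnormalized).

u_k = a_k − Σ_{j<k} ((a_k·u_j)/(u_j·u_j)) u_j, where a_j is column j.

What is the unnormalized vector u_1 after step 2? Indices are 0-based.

u_1 = (-48/25, -36/25)

Step 1: u_0 = a_0 = (3, -4).
Step 2: u_1 = a_1 − (-9/25)·u_0 = (-48/25, -36/25).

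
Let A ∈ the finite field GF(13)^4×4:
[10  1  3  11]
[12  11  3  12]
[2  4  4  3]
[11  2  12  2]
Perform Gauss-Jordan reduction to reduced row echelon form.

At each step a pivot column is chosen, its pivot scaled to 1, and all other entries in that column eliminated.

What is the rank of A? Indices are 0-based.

step 1: normalize row 0 (÷10) = (1, 4, 12, 5)
  row 1: subtract 12×row0 = (0, 2, 2, 4)
  row 2: subtract 2×row0 = (0, 9, 6, 6)
  row 3: subtract 11×row0 = (0, 10, 10, 12)
step 2: normalize row 1 (÷2) = (0, 1, 1, 2)
  row 0: subtract 4×row1 = (1, 0, 8, 10)
  row 2: subtract 9×row1 = (0, 0, 10, 1)
  row 3: subtract 10×row1 = (0, 0, 0, 5)
step 3: normalize row 2 (÷10) = (0, 0, 1, 4)
  row 0: subtract 8×row2 = (1, 0, 0, 4)
  row 1: subtract 1×row2 = (0, 1, 0, 11)
step 4: normalize row 3 (÷5) = (0, 0, 0, 1)
  row 0: subtract 4×row3 = (1, 0, 0, 0)
  row 1: subtract 11×row3 = (0, 1, 0, 0)
  row 2: subtract 4×row3 = (0, 0, 1, 0)

rank = 4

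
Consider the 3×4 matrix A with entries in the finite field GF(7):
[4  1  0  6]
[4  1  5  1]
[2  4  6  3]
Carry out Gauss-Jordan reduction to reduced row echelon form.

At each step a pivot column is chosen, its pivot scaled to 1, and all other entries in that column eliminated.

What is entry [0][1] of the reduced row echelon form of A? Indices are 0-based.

step 1: normalize row 0 (÷4) = (1, 2, 0, 5)
  row 1: subtract 4×row0 = (0, 0, 5, 2)
  row 2: subtract 2×row0 = (0, 0, 6, 0)
skip col 1 (zero from row 1)
step 2: normalize row 1 (÷5) = (0, 0, 1, 6)
  row 2: subtract 6×row1 = (0, 0, 0, 6)
step 3: normalize row 2 (÷6) = (0, 0, 0, 1)
  row 0: subtract 5×row2 = (1, 2, 0, 0)
  row 1: subtract 6×row2 = (0, 0, 1, 0)

M[0][1] = 2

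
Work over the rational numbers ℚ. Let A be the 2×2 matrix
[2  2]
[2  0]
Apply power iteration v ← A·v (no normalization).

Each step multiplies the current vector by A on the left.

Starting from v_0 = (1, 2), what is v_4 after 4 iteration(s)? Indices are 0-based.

v_0 = (1, 2).
v_1 = A·v_0 = (6, 2).
v_2 = A·v_1 = (16, 12).
v_3 = A·v_2 = (56, 32).
v_4 = A·v_3 = (176, 112).

v_4 = (176, 112)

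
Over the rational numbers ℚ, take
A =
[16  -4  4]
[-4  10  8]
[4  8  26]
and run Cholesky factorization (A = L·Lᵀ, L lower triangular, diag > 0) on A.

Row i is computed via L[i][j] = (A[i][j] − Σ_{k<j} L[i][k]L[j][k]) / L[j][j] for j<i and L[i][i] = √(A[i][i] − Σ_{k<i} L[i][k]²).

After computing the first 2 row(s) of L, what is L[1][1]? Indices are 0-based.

Step 1: L[0][0] = √(16) = 4.
  L[1][0] = (-4) / L[0][0] = -1.
Step 2: L[1][1] = √(9) = 3.

L[1][1] = 3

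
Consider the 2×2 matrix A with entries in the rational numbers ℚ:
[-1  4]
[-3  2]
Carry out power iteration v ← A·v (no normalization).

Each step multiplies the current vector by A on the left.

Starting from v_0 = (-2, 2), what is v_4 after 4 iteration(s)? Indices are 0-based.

v_0 = (-2, 2).
v_1 = A·v_0 = (10, 10).
v_2 = A·v_1 = (30, -10).
v_3 = A·v_2 = (-70, -110).
v_4 = A·v_3 = (-370, -10).

v_4 = (-370, -10)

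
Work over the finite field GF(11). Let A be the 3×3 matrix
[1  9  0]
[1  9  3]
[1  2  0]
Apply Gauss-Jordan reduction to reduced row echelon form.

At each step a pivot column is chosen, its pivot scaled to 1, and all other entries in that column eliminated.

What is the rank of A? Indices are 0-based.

pivot(0,0)=1: scale R0 → (1, 9, 0)
  clear (1,0): R1 −= (1)R0 → (0, 0, 3)
  clear (2,0): R2 −= (1)R0 → (0, 4, 0)
pivot(1,1): swap R1↔R2
pivot(1,1)=4: scale R1 → (0, 1, 0)
  clear (0,1): R0 −= (9)R1 → (1, 0, 0)
pivot(2,2)=3: scale R2 → (0, 0, 1)

rank = 3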